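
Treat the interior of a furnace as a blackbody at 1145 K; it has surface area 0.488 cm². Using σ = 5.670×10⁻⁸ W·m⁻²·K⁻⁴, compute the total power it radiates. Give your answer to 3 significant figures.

P ≈ 4.76 W

Area A = 0.488 cm² = 4.88×10⁻⁵ m².
P = σAT⁴ = 5.670×10⁻⁸ × 4.88×10⁻⁵ × (1145)⁴ = 4.76 W.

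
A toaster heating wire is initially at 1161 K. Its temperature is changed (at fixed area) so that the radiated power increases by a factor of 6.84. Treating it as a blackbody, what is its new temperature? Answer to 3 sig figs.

P ∝ T⁴, so T₂/T₁ = (P₂/P₁)^(1/4) = (6.84)^(1/4) = 1.61720.
T₂ = 1161 × 1.61720 = 1.88×10³ K.

T₂ ≈ 1.88×10³ K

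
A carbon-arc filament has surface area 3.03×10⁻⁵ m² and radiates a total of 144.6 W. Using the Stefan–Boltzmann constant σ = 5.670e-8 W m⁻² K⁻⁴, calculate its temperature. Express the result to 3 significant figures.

Area A = 3.03×10⁻⁵ m².
P = σAT⁴ ⇒ T = (P/(σA))^(1/4) = (144.6/(5.670×10⁻⁸×3.03×10⁻⁵))^(1/4) = 3.03×10³ K.

T ≈ 3.03×10³ K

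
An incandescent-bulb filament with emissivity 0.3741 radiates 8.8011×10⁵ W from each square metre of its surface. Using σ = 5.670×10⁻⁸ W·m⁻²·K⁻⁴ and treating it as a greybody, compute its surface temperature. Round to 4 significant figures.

I = εσT⁴, so T = (I/εσ)^(1/4) = (8.8011×10⁵/(0.3741×5.670×10⁻⁸))^(1/4) = 2538 K.

T ≈ 2538 K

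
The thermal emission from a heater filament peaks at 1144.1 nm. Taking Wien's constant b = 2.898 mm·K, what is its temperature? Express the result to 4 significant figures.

T ≈ 2533 K

Wien's law gives T = b/λ_max = (2.898×10⁻³ m·K)/(1.1441×10⁻⁶ m) = 2533 K.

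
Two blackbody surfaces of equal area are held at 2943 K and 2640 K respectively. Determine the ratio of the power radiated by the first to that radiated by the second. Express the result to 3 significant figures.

With equal areas, P₁/P₂ = (T₁/T₂)⁴ = (2943/2640)⁴ = 1.54.

P₁/P₂ ≈ 1.54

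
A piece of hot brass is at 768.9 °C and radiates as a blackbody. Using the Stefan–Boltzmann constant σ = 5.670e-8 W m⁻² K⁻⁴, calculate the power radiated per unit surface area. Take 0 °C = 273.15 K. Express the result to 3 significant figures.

T = 768.9 °C + 273.15 = 1042.05 K.
Stefan–Boltzmann: I = σT⁴ = 5.670×10⁻⁸ × (1042.05)⁴ = 6.69×10⁴ W/m².

I ≈ 6.69×10⁴ W/m²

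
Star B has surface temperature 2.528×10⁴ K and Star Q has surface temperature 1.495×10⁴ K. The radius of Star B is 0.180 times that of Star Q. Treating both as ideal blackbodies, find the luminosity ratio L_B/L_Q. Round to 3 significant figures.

L_B/L_Q ≈ 0.265

L ∝ R²T⁴, so L_B/L_Q = (R_B/R_Q)²(T_B/T_Q)⁴ = (0.180)² × (2.528×10⁴/1.495×10⁴)⁴ = 0.0324 × 8.17605 = 0.265.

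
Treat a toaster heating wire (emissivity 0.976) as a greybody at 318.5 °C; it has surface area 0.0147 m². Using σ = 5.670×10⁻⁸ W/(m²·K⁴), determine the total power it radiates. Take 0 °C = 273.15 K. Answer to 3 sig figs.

T = 318.5 °C + 273.15 = 591.65 K.
Area A = 0.0147 m².
P = εσAT⁴ = 0.976 × 5.670×10⁻⁸ × 0.0147 × (591.65)⁴ = 99.7 W.

P ≈ 99.7 W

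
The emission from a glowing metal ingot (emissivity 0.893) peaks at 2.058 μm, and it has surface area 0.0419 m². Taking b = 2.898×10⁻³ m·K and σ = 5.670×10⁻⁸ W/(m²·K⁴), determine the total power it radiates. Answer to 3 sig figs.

Wien's law: T = b/λ_max = 2.898×10⁻³/2.058×10⁻⁶ = 1408.16 K.
Area A = 0.0419 m².
Then P = εσAT⁴ = 0.893×5.670×10⁻⁸×0.0419×(1408.16)⁴ = 8.34×10³ W.

P ≈ 8.34×10³ W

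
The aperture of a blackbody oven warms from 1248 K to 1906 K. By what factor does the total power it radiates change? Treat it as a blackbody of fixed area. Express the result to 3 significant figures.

P₂/P₁ ≈ 5.44

P ∝ T⁴, so P₂/P₁ = (T₂/T₁)⁴ = (1906/1248)⁴ = (1.52724)⁴ = 5.44.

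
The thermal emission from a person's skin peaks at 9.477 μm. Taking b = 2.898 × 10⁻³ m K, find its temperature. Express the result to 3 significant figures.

T ≈ 306 K

Wien's law gives T = b/λ_max = (2.898×10⁻³ m·K)/(9.477×10⁻⁶ m) = 306 K.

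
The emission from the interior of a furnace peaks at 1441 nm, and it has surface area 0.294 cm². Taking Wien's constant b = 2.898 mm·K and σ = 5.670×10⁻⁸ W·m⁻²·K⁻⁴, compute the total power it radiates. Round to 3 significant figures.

Wien's law: T = b/λ_max = 2.898×10⁻³/1.441×10⁻⁶ = 2011.10 K.
Area A = 0.294 cm² = 2.94×10⁻⁵ m².
Then P = σAT⁴ = 5.670×10⁻⁸×2.94×10⁻⁵×(2011.10)⁴ = 27.3 W.

P ≈ 27.3 W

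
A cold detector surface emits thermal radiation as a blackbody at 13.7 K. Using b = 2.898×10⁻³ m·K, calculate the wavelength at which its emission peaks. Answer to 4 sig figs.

Wien's displacement law: λ_max = b/T = (2.898×10⁻³ m·K)/(13.7 K) = 2.1153×10⁻⁴ m.
That is 2.115×10⁻⁴ m, in the infrared range.

λ_max ≈ 2.115×10⁻⁴ m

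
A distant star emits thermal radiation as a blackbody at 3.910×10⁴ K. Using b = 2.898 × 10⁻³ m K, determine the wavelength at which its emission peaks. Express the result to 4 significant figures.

λ_max ≈ 74.12 nm

Wien's displacement law: λ_max = b/T = (2.898×10⁻³ m·K)/(3.910×10⁴ K) = 7.4118×10⁻⁸ m.
That is 74.12 nm, in the ultraviolet range.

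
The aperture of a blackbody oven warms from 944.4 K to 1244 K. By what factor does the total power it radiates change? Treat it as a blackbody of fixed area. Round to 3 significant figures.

P₂/P₁ ≈ 3.01

P ∝ T⁴, so P₂/P₁ = (T₂/T₁)⁴ = (1244/944.4)⁴ = (1.31724)⁴ = 3.01.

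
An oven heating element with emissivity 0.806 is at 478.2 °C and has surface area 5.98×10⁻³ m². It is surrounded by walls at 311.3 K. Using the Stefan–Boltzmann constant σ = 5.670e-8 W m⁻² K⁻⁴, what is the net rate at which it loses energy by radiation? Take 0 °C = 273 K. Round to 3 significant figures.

T = 478.2 °C + 273 = 751.2 K.
Area A = 5.98×10⁻³ m².
Net radiated power P_net = εσA(T⁴ − T₀⁴) = 0.806×5.670×10⁻⁸×5.98×10⁻³×(751.2⁴ − 311.3⁴).
T⁴ − T₀⁴ = 3.18436×10¹¹ − 9.39110×10⁹ = 3.09045×10¹¹ K⁴, so P_net = 84.5 W.

Net loss ≈ 84.5 W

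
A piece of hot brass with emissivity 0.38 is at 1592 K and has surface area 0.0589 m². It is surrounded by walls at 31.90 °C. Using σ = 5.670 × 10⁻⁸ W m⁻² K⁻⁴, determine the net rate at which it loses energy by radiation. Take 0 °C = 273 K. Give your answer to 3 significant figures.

Surroundings: T = 31.90 °C + 273 = 304.90 K.
Area A = 0.0589 m².
Net radiated power P_net = εσA(T⁴ − T₀⁴) = 0.38×5.670×10⁻⁸×0.0589×(1592⁴ − 304.90⁴).
T⁴ − T₀⁴ = 6.42351×10¹² − 8.64231×10⁹ = 6.41487×10¹² K⁴, so P_net = 8.14×10³ W.

Net loss ≈ 8.14×10³ W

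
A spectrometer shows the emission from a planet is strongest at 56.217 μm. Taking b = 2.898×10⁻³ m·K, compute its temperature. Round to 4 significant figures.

Wien's law gives T = b/λ_max = (2.898×10⁻³ m·K)/(5.6217×10⁻⁵ m) = 51.55 K.

T ≈ 51.55 K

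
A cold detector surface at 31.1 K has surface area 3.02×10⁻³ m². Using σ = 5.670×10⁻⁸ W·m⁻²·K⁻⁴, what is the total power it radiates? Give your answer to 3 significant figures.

Area A = 3.02×10⁻³ m².
P = σAT⁴ = 5.670×10⁻⁸ × 3.02×10⁻³ × (31.1)⁴ = 1.60×10⁻⁴ W.

P ≈ 1.60×10⁻⁴ W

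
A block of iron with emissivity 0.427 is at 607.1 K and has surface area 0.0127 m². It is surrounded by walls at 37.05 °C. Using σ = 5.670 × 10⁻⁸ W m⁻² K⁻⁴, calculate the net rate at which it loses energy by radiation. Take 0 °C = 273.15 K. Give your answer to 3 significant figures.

Surroundings: T = 37.05 °C + 273.15 = 310.20 K.
Area A = 0.0127 m².
Net radiated power P_net = εσA(T⁴ − T₀⁴) = 0.427×5.670×10⁻⁸×0.0127×(607.1⁴ − 310.20⁴).
T⁴ − T₀⁴ = 1.35844×10¹¹ − 9.25907×10⁹ = 1.26585×10¹¹ K⁴, so P_net = 38.9 W.

Net loss ≈ 38.9 W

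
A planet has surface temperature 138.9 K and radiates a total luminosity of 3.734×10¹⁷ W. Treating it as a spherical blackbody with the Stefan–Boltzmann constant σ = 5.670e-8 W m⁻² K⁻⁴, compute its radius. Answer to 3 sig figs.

L = 4πR²σT⁴ ⇒ R = √(L/(4πσT⁴)).
σT⁴ = 21.1053 W/m², so R = √(3.734×10¹⁷/(4π×21.1053)) = 3.75×10⁷ m.

R ≈ 3.75×10⁷ m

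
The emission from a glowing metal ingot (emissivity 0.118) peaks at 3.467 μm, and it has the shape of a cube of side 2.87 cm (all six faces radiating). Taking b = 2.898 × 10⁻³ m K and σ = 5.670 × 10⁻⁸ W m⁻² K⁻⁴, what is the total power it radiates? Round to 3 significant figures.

P ≈ 16.1 W

Wien's law: T = b/λ_max = 2.898×10⁻³/3.467×10⁻⁶ = 835.881 K.
Area A = 6s² = 6×(0.0287 m)² = 4.94214×10⁻³ m².
Then P = εσAT⁴ = 0.118×5.670×10⁻⁸×4.94214×10⁻³×(835.881)⁴ = 16.1 W.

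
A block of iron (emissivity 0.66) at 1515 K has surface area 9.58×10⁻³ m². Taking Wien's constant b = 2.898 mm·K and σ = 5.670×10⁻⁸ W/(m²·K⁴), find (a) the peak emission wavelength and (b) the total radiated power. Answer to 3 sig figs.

(a) λ_max = b/T = 2.898×10⁻³/1515 = 1.913×10⁻⁶ m = 1.91 μm.
Area A = 9.58×10⁻³ m².
(b) P = εσAT⁴ = 0.66×5.670×10⁻⁸×9.58×10⁻³×(1515)⁴ = 1.89×10³ W.

λ_max ≈ 1.91 μm; P ≈ 1.89×10³ W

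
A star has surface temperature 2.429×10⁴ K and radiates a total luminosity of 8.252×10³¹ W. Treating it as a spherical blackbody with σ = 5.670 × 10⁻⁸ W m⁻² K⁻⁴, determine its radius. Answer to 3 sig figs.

R ≈ 1.82×10¹⁰ m

L = 4πR²σT⁴ ⇒ R = √(L/(4πσT⁴)).
σT⁴ = 1.97375×10¹⁰ W/m², so R = √(8.252×10³¹/(4π×1.97375×10¹⁰)) = 1.82×10¹⁰ m.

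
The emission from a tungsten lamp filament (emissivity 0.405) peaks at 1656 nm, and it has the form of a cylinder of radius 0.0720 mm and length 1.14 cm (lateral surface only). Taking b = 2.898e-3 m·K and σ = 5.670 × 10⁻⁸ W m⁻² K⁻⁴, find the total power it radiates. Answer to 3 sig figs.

P ≈ 1.11 W

Wien's law: T = b/λ_max = 2.898×10⁻³/1.656×10⁻⁶ = 1750.00 K.
Lateral area A = 2πrL = 2π×7.20×10⁻⁵×0.0114 = 5.15724×10⁻⁶ m².
Then P = εσAT⁴ = 0.405×5.670×10⁻⁸×5.15724×10⁻⁶×(1750.00)⁴ = 1.11 W.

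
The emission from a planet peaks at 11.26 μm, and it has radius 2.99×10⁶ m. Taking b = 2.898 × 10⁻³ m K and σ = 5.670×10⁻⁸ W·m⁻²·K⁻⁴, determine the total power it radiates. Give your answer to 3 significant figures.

Wien's law: T = b/λ_max = 2.898×10⁻³/1.126×10⁻⁵ = 257.371 K.
Surface area A = 4πR² = 4π(2.99×10⁶ m)² = 1.12345×10¹⁴ m².
Then P = σAT⁴ = 5.670×10⁻⁸×1.12345×10¹⁴×(257.371)⁴ = 2.79×10¹⁶ W.

P ≈ 2.79×10¹⁶ W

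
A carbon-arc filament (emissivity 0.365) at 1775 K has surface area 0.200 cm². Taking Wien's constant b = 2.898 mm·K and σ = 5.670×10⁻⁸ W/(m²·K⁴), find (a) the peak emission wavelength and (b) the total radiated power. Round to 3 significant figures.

(a) λ_max = b/T = 2.898×10⁻³/1775 = 1.633×10⁻⁶ m = 1.63×10³ nm.
Area A = 0.200 cm² = 2.00×10⁻⁵ m².
(b) P = εσAT⁴ = 0.365×5.670×10⁻⁸×2.00×10⁻⁵×(1775)⁴ = 4.11 W.

λ_max ≈ 1.63×10³ nm; P ≈ 4.11 W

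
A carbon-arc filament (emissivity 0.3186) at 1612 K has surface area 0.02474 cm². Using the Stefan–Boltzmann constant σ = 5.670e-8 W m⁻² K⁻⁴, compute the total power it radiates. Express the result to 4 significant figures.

Area A = 0.02474 cm² = 2.474×10⁻⁶ m².
P = εσAT⁴ = 0.3186 × 5.670×10⁻⁸ × 2.474×10⁻⁶ × (1612)⁴ = 0.3018 W.

P ≈ 0.3018 W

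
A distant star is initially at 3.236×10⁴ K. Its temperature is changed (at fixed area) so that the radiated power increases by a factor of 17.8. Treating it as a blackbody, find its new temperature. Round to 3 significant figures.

T₂ ≈ 6.65×10⁴ K

P ∝ T⁴, so T₂/T₁ = (P₂/P₁)^(1/4) = (17.8)^(1/4) = 2.05402.
T₂ = 3.236×10⁴ × 2.05402 = 6.65×10⁴ K.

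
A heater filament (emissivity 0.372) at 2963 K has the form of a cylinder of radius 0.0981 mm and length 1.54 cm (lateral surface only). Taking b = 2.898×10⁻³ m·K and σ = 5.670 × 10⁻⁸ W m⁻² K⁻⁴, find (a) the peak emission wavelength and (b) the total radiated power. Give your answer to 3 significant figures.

λ_max ≈ 978 nm; P ≈ 15.4 W

(a) λ_max = b/T = 2.898×10⁻³/2963 = 9.781×10⁻⁷ m = 978 nm.
Lateral area A = 2πrL = 2π×9.81×10⁻⁵×0.0154 = 9.49226×10⁻⁶ m².
(b) P = εσAT⁴ = 0.372×5.670×10⁻⁸×9.49226×10⁻⁶×(2963)⁴ = 15.4 W.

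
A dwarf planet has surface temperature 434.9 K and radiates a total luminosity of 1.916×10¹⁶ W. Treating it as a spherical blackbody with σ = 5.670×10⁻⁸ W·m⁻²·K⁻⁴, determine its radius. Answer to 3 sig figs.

R ≈ 8.67×10⁵ m

L = 4πR²σT⁴ ⇒ R = √(L/(4πσT⁴)).
σT⁴ = 2028.34 W/m², so R = √(1.916×10¹⁶/(4π×2028.34)) = 8.67×10⁵ m.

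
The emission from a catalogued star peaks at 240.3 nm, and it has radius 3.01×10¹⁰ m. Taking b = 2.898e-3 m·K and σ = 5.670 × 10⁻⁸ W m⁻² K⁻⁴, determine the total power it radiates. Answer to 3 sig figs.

Wien's law: T = b/λ_max = 2.898×10⁻³/2.403×10⁻⁷ = 12059.9 K.
Surface area A = 4πR² = 4π(3.01×10¹⁰ m)² = 1.13853×10²² m².
Then P = σAT⁴ = 5.670×10⁻⁸×1.13853×10²²×(12059.9)⁴ = 1.37×10³¹ W.

P ≈ 1.37×10³¹ W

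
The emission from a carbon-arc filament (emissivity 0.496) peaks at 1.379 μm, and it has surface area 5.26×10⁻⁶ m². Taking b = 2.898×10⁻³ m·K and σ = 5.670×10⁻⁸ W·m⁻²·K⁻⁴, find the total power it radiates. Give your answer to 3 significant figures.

Wien's law: T = b/λ_max = 2.898×10⁻³/1.379×10⁻⁶ = 2101.52 K.
Area A = 5.26×10⁻⁶ m².
Then P = εσAT⁴ = 0.496×5.670×10⁻⁸×5.26×10⁻⁶×(2101.52)⁴ = 2.89 W.

P ≈ 2.89 W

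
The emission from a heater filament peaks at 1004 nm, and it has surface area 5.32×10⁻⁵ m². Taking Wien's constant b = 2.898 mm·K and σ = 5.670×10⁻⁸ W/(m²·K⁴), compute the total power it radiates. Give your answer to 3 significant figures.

Wien's law: T = b/λ_max = 2.898×10⁻³/1.004×10⁻⁶ = 2886.45 K.
Area A = 5.32×10⁻⁵ m².
Then P = σAT⁴ = 5.670×10⁻⁸×5.32×10⁻⁵×(2886.45)⁴ = 209 W.

P ≈ 209 W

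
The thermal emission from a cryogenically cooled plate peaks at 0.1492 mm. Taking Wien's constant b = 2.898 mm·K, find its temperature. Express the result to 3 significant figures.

Wien's law gives T = b/λ_max = (2.898×10⁻³ m·K)/(1.492×10⁻⁴ m) = 19.4 K.

T ≈ 19.4 K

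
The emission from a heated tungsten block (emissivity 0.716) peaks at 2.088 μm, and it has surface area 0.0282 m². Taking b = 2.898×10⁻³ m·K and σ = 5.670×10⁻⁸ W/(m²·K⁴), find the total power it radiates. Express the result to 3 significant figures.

P ≈ 4.25×10³ W

Wien's law: T = b/λ_max = 2.898×10⁻³/2.088×10⁻⁶ = 1387.93 K.
Area A = 0.0282 m².
Then P = εσAT⁴ = 0.716×5.670×10⁻⁸×0.0282×(1387.93)⁴ = 4.25×10³ W.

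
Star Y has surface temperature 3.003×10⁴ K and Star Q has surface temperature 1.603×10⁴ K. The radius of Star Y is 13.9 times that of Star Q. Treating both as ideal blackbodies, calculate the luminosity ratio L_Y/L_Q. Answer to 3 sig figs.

L ∝ R²T⁴, so L_Y/L_Q = (R_Y/R_Q)²(T_Y/T_Q)⁴ = (13.9)² × (3.003×10⁴/1.603×10⁴)⁴ = 193.21 × 12.3165 = 2.38×10³.

L_Y/L_Q ≈ 2.38×10³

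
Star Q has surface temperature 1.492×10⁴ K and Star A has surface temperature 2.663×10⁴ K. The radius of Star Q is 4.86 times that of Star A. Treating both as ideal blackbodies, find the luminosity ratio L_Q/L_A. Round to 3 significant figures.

L_Q/L_A ≈ 2.33

L ∝ R²T⁴, so L_Q/L_A = (R_Q/R_A)²(T_Q/T_A)⁴ = (4.86)² × (1.492×10⁴/2.663×10⁴)⁴ = 23.6196 × 0.0985350 = 2.33.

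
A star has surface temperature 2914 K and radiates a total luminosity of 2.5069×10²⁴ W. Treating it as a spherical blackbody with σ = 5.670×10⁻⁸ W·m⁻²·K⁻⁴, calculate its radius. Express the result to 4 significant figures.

R ≈ 2.209×10⁸ m

L = 4πR²σT⁴ ⇒ R = √(L/(4πσT⁴)).
σT⁴ = 4.08829×10⁶ W/m², so R = √(2.5069×10²⁴/(4π×4.08829×10⁶)) = 2.209×10⁸ m.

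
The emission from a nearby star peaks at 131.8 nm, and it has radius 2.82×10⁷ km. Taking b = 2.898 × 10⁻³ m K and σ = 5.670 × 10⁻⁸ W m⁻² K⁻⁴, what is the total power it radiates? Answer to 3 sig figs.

P ≈ 1.32×10³² W

Wien's law: T = b/λ_max = 2.898×10⁻³/1.318×10⁻⁷ = 21987.9 K.
Surface area A = 4πR² = 4π(2.82×10¹⁰ m)² = 9.99328×10²¹ m².
Then P = σAT⁴ = 5.670×10⁻⁸×9.99328×10²¹×(21987.9)⁴ = 1.32×10³² W.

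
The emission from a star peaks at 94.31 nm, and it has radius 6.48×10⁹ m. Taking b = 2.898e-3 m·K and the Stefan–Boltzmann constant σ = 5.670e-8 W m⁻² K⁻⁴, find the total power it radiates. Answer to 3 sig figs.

P ≈ 2.67×10³¹ W

Wien's law: T = b/λ_max = 2.898×10⁻³/9.431×10⁻⁸ = 30728.4 K.
Surface area A = 4πR² = 4π(6.48×10⁹ m)² = 5.27667×10²⁰ m².
Then P = σAT⁴ = 5.670×10⁻⁸×5.27667×10²⁰×(30728.4)⁴ = 2.67×10³¹ W.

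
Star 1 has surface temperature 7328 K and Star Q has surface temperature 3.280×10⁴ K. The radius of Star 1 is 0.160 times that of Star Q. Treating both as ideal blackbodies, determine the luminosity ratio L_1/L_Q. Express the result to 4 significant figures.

L_1/L_Q ≈ 6.378×10⁻⁵

L ∝ R²T⁴, so L_1/L_Q = (R_1/R_Q)²(T_1/T_Q)⁴ = (0.160)² × (7328/3.280×10⁴)⁴ = 0.0256 × 2.49142×10⁻³ = 6.378×10⁻⁵.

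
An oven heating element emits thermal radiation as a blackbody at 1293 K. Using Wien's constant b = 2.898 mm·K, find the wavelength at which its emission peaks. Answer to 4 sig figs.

Wien's displacement law: λ_max = b/T = (2.898×10⁻³ m·K)/(1293 K) = 2.2413×10⁻⁶ m.
That is 2.241 μm, in the infrared range.

λ_max ≈ 2.241 μm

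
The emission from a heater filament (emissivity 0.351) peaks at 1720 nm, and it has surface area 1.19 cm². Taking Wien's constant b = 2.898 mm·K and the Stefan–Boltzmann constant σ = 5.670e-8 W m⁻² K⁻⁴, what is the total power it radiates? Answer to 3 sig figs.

P ≈ 19.1 W

Wien's law: T = b/λ_max = 2.898×10⁻³/1.720×10⁻⁶ = 1684.88 K.
Area A = 1.19 cm² = 1.19×10⁻⁴ m².
Then P = εσAT⁴ = 0.351×5.670×10⁻⁸×1.19×10⁻⁴×(1684.88)⁴ = 19.1 W.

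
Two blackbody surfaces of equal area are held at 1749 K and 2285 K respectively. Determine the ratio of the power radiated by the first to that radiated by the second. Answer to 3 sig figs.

With equal areas, P₁/P₂ = (T₁/T₂)⁴ = (1749/2285)⁴ = 0.343.

P₁/P₂ ≈ 0.343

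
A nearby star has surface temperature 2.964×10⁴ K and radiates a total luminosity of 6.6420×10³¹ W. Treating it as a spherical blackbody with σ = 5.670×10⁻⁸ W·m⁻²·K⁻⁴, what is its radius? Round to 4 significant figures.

L = 4πR²σT⁴ ⇒ R = √(L/(4πσT⁴)).
σT⁴ = 4.37619×10¹⁰ W/m², so R = √(6.6420×10³¹/(4π×4.37619×10¹⁰)) = 1.099×10¹⁰ m.

R ≈ 1.099×10¹⁰ m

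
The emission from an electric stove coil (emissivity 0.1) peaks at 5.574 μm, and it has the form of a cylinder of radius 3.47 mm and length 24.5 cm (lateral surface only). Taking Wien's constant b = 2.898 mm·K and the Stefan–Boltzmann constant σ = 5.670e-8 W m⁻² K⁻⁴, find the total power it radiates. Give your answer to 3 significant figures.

P ≈ 2.21 W

Wien's law: T = b/λ_max = 2.898×10⁻³/5.574×10⁻⁶ = 519.914 K.
Lateral area A = 2πrL = 2π×3.47×10⁻³×0.245 = 5.34165×10⁻³ m².
Then P = εσAT⁴ = 0.1×5.670×10⁻⁸×5.34165×10⁻³×(519.914)⁴ = 2.21 W.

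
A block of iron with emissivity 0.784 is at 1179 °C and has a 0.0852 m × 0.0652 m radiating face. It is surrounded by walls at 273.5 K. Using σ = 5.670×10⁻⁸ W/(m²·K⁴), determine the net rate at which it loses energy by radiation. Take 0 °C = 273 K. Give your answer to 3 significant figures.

T = 1179 °C + 273 = 1452 K.
Area A = 0.0852 × 0.0652 = 5.55504×10⁻³ m².
Net radiated power P_net = εσA(T⁴ − T₀⁴) = 0.784×5.670×10⁻⁸×5.55504×10⁻³×(1452⁴ − 273.5⁴).
T⁴ − T₀⁴ = 4.44495×10¹² − 5.59538×10⁹ = 4.43935×10¹² K⁴, so P_net = 1.10×10³ W.

Net loss ≈ 1.10×10³ W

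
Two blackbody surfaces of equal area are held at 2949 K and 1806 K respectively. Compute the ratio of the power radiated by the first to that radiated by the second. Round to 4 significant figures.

P₁/P₂ ≈ 7.109

With equal areas, P₁/P₂ = (T₁/T₂)⁴ = (2949/1806)⁴ = 7.109.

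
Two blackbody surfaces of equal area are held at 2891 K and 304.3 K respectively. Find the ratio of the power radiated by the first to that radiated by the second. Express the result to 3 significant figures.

P₁/P₂ ≈ 8.15×10³

With equal areas, P₁/P₂ = (T₁/T₂)⁴ = (2891/304.3)⁴ = 8.15×10³.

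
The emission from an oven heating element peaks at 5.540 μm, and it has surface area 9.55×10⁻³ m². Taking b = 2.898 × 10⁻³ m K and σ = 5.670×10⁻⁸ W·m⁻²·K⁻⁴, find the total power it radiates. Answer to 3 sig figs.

P ≈ 40.5 W

Wien's law: T = b/λ_max = 2.898×10⁻³/5.540×10⁻⁶ = 523.105 K.
Area A = 9.55×10⁻³ m².
Then P = σAT⁴ = 5.670×10⁻⁸×9.55×10⁻³×(523.105)⁴ = 40.5 W.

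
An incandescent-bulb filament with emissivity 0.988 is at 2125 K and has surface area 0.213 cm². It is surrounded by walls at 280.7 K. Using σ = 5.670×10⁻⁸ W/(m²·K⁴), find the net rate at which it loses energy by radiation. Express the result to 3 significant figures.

Net loss ≈ 24.3 W

Area A = 0.213 cm² = 2.13×10⁻⁵ m².
Net radiated power P_net = εσA(T⁴ − T₀⁴) = 0.988×5.670×10⁻⁸×2.13×10⁻⁵×(2125⁴ − 280.7⁴).
T⁴ − T₀⁴ = 2.03909×10¹³ − 6.20826×10⁹ = 2.03847×10¹³ K⁴, so P_net = 24.3 W.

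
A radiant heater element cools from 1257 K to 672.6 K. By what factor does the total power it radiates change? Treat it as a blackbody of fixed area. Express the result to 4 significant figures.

P ∝ T⁴, so P₂/P₁ = (T₂/T₁)⁴ = (672.6/1257)⁴ = (0.535084)⁴ = 0.08198.

P₂/P₁ ≈ 0.08198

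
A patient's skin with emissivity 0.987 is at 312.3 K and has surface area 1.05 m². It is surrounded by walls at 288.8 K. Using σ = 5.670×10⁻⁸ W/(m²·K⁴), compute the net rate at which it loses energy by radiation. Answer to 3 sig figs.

Net loss ≈ 150 W

Area A = 1.05 m².
Net radiated power P_net = εσA(T⁴ − T₀⁴) = 0.987×5.670×10⁻⁸×1.05×(312.3⁴ − 288.8⁴).
T⁴ − T₀⁴ = 9.51235×10⁹ − 6.95647×10⁹ = 2.55588×10⁹ K⁴, so P_net = 150 W.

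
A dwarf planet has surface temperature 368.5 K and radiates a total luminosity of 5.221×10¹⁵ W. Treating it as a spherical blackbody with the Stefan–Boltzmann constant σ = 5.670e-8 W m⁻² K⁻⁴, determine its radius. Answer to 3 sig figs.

R ≈ 6.30×10⁵ m

L = 4πR²σT⁴ ⇒ R = √(L/(4πσT⁴)).
σT⁴ = 1045.52 W/m², so R = √(5.221×10¹⁵/(4π×1045.52)) = 6.30×10⁵ m.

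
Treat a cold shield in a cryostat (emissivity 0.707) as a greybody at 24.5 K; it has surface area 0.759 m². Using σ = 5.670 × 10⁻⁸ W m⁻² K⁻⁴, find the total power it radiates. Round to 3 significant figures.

P ≈ 0.0110 W

Area A = 0.759 m².
P = εσAT⁴ = 0.707 × 5.670×10⁻⁸ × 0.759 × (24.5)⁴ = 0.0110 W.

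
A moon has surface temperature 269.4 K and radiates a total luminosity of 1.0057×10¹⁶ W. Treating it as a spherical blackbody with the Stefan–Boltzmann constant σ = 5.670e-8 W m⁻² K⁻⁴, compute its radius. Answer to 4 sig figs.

R ≈ 1.637×10⁶ m

L = 4πR²σT⁴ ⇒ R = √(L/(4πσT⁴)).
σT⁴ = 298.657 W/m², so R = √(1.0057×10¹⁶/(4π×298.657)) = 1.637×10⁶ m.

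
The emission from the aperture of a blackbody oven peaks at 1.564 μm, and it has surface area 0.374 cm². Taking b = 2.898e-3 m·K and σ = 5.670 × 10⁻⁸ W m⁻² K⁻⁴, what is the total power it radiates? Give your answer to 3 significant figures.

P ≈ 25.0 W

Wien's law: T = b/λ_max = 2.898×10⁻³/1.564×10⁻⁶ = 1852.94 K.
Area A = 0.374 cm² = 3.74×10⁻⁵ m².
Then P = σAT⁴ = 5.670×10⁻⁸×3.74×10⁻⁵×(1852.94)⁴ = 25.0 W.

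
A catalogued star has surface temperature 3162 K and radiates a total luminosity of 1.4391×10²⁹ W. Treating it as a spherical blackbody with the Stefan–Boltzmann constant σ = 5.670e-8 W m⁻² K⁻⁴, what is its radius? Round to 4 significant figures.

R ≈ 4.495×10¹⁰ m

L = 4πR²σT⁴ ⇒ R = √(L/(4πσT⁴)).
σT⁴ = 5.66801×10⁶ W/m², so R = √(1.4391×10²⁹/(4π×5.66801×10⁶)) = 4.495×10¹⁰ m.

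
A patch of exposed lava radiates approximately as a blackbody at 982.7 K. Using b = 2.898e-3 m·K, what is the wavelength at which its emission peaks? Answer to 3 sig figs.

λ_max ≈ 2.95 μm

Wien's displacement law: λ_max = b/T = (2.898×10⁻³ m·K)/(982.7 K) = 2.949×10⁻⁶ m.
That is 2.95 μm, in the infrared range.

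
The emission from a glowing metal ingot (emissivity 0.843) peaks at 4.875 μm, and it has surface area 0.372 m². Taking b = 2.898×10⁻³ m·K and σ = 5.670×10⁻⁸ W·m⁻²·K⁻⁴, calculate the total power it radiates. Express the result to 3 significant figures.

P ≈ 2.22×10³ W

Wien's law: T = b/λ_max = 2.898×10⁻³/4.875×10⁻⁶ = 594.462 K.
Area A = 0.372 m².
Then P = εσAT⁴ = 0.843×5.670×10⁻⁸×0.372×(594.462)⁴ = 2.22×10³ W.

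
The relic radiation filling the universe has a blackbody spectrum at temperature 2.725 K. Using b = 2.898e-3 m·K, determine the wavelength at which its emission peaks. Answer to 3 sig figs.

λ_max ≈ 1.06 mm

Wien's displacement law: λ_max = b/T = (2.898×10⁻³ m·K)/(2.725 K) = 1.063×10⁻³ m.
That is 1.06 mm, in the microwave range.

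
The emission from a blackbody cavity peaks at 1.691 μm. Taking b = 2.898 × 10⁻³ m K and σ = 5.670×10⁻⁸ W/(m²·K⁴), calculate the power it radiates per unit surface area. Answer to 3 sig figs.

I ≈ 4.89×10⁵ W/m²

Wien's law: T = b/λ_max = 2.898×10⁻³/1.691×10⁻⁶ = 1713.78 K.
Then I = σT⁴ = 5.670×10⁻⁸×(1713.78)⁴ = 4.89×10⁵ W/m².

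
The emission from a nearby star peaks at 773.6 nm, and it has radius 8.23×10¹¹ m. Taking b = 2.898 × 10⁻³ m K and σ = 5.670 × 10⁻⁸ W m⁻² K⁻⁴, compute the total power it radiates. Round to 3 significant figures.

P ≈ 9.50×10³¹ W

Wien's law: T = b/λ_max = 2.898×10⁻³/7.736×10⁻⁷ = 3746.12 K.
Surface area A = 4πR² = 4π(8.23×10¹¹ m)² = 8.51157×10²⁴ m².
Then P = σAT⁴ = 5.670×10⁻⁸×8.51157×10²⁴×(3746.12)⁴ = 9.50×10³¹ W.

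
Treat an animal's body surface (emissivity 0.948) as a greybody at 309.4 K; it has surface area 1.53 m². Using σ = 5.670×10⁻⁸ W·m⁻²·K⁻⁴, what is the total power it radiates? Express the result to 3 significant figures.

P ≈ 754 W

Area A = 1.53 m².
P = εσAT⁴ = 0.948 × 5.670×10⁻⁸ × 1.53 × (309.4)⁴ = 754 W.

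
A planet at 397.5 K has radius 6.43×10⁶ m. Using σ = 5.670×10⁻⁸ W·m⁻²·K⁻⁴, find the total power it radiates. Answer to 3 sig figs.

P ≈ 7.35×10¹⁷ W

Surface area A = 4πR² = 4π(6.43×10⁶ m)² = 5.19555×10¹⁴ m².
P = σAT⁴ = 5.670×10⁻⁸ × 5.19555×10¹⁴ × (397.5)⁴ = 7.35×10¹⁷ W.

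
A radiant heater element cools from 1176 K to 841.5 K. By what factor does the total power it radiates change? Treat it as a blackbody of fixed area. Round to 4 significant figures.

P ∝ T⁴, so P₂/P₁ = (T₂/T₁)⁴ = (841.5/1176)⁴ = (0.715561)⁴ = 0.2622.

P₂/P₁ ≈ 0.2622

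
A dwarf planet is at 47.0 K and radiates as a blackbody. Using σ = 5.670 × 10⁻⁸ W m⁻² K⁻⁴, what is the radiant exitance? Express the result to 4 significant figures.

Stefan–Boltzmann: I = σT⁴ = 5.670×10⁻⁸ × (47.0)⁴ = 0.2767 W/m².

I ≈ 0.2767 W/m²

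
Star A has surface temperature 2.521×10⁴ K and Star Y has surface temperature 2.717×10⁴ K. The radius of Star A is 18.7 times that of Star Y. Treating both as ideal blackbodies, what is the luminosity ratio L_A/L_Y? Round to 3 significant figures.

L ∝ R²T⁴, so L_A/L_Y = (R_A/R_Y)²(T_A/T_Y)⁴ = (18.7)² × (2.521×10⁴/2.717×10⁴)⁴ = 349.69 × 0.741196 = 259.

L_A/L_Y ≈ 259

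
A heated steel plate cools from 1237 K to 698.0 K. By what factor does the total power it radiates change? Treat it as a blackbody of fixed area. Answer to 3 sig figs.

P ∝ T⁴, so P₂/P₁ = (T₂/T₁)⁴ = (698.0/1237)⁴ = (0.564268)⁴ = 0.101.

P₂/P₁ ≈ 0.101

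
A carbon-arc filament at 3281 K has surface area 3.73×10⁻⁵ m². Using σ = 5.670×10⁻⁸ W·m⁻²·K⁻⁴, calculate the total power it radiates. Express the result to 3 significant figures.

Area A = 3.73×10⁻⁵ m².
P = σAT⁴ = 5.670×10⁻⁸ × 3.73×10⁻⁵ × (3281)⁴ = 245 W.

P ≈ 245 W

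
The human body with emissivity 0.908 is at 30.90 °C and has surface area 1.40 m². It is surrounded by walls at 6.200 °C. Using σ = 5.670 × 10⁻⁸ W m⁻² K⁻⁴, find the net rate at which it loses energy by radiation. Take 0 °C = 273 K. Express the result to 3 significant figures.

Net loss ≈ 177 W

T = 30.90 °C + 273 = 303.90 K.
Surroundings: T = 6.200 °C + 273 = 279.200 K.
Area A = 1.40 m².
Net radiated power P_net = εσA(T⁴ − T₀⁴) = 0.908×5.670×10⁻⁸×1.40×(303.90⁴ − 279.200⁴).
T⁴ − T₀⁴ = 8.52948×10⁹ − 6.07661×10⁹ = 2.45287×10⁹ K⁴, so P_net = 177 W.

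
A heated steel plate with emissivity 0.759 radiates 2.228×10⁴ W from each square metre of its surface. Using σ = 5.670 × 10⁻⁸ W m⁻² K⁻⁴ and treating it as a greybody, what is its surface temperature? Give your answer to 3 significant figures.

T ≈ 848 K

I = εσT⁴, so T = (I/εσ)^(1/4) = (2.228×10⁴/(0.759×5.670×10⁻⁸))^(1/4) = 848 K.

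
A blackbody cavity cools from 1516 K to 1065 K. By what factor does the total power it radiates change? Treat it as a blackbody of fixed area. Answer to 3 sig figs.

P₂/P₁ ≈ 0.244

P ∝ T⁴, so P₂/P₁ = (T₂/T₁)⁴ = (1065/1516)⁴ = (0.702507)⁴ = 0.244.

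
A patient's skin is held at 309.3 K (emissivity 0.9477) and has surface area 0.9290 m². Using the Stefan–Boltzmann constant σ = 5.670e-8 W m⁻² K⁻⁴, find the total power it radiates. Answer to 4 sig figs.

Area A = 0.9290 m².
P = εσAT⁴ = 0.9477 × 5.670×10⁻⁸ × 0.9290 × (309.3)⁴ = 456.9 W.

P ≈ 456.9 W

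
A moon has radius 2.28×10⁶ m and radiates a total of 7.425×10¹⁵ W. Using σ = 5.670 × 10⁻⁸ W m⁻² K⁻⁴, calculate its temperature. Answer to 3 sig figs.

Surface area A = 4πR² = 4π(2.28×10⁶ m)² = 6.53250×10¹³ m².
P = σAT⁴ ⇒ T = (P/(σA))^(1/4) = (7.425×10¹⁵/(5.670×10⁻⁸×6.53250×10¹³))^(1/4) = 212 K.

T ≈ 212 K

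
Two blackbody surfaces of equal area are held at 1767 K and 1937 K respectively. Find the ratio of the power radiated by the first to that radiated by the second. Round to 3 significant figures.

With equal areas, P₁/P₂ = (T₁/T₂)⁴ = (1767/1937)⁴ = 0.693.

P₁/P₂ ≈ 0.693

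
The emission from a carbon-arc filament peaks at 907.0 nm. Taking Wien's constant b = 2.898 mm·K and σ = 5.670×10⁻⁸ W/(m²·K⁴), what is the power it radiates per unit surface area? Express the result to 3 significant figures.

Wien's law: T = b/λ_max = 2.898×10⁻³/9.070×10⁻⁷ = 3195.15 K.
Then I = σT⁴ = 5.670×10⁻⁸×(3195.15)⁴ = 5.91×10⁶ W/m².

I ≈ 5.91×10⁶ W/m²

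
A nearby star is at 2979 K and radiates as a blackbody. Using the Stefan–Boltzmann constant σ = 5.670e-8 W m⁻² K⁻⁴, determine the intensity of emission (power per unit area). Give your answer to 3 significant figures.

I ≈ 4.47×10⁶ W/m²

Stefan–Boltzmann: I = σT⁴ = 5.670×10⁻⁸ × (2979)⁴ = 4.47×10⁶ W/m².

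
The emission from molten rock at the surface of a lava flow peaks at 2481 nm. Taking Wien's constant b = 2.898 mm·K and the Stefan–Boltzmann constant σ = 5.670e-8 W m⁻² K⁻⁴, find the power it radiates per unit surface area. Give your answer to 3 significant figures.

I ≈ 1.06×10⁵ W/m²

Wien's law: T = b/λ_max = 2.898×10⁻³/2.481×10⁻⁶ = 1168.08 K.
Then I = σT⁴ = 5.670×10⁻⁸×(1168.08)⁴ = 1.06×10⁵ W/m².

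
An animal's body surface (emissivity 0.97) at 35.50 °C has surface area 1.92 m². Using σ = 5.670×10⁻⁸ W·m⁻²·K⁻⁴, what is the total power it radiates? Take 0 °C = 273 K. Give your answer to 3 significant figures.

P ≈ 956 W

T = 35.50 °C + 273 = 308.50 K.
Area A = 1.92 m².
P = εσAT⁴ = 0.97 × 5.670×10⁻⁸ × 1.92 × (308.50)⁴ = 956 W.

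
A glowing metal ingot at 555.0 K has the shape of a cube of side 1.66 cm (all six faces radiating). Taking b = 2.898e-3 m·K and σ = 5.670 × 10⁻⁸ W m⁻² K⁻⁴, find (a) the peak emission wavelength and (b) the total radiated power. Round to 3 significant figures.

λ_max ≈ 5.22 μm; P ≈ 8.89 W

(a) λ_max = b/T = 2.898×10⁻³/555.0 = 5.222×10⁻⁶ m = 5.22 μm.
Area A = 6s² = 6×(0.0166 m)² = 1.65336×10⁻³ m².
(b) P = σAT⁴ = 5.670×10⁻⁸×1.65336×10⁻³×(555.0)⁴ = 8.89 W.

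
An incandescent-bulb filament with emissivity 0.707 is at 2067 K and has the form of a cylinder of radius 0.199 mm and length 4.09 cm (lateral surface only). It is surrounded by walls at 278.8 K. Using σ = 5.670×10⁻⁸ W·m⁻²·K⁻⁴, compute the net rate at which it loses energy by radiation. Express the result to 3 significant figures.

Net loss ≈ 37.4 W

Lateral area A = 2πrL = 2π×1.99×10⁻⁴×0.0409 = 5.11395×10⁻⁵ m².
Net radiated power P_net = εσA(T⁴ − T₀⁴) = 0.707×5.670×10⁻⁸×5.11395×10⁻⁵×(2067⁴ − 278.8⁴).
T⁴ − T₀⁴ = 1.82542×10¹³ − 6.04187×10⁹ = 1.82482×10¹³ K⁴, so P_net = 37.4 W.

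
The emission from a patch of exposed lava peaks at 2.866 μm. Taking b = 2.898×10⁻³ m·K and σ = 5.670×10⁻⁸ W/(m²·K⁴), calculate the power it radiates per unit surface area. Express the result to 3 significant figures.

I ≈ 5.93×10⁴ W/m²

Wien's law: T = b/λ_max = 2.898×10⁻³/2.866×10⁻⁶ = 1011.17 K.
Then I = σT⁴ = 5.670×10⁻⁸×(1011.17)⁴ = 5.93×10⁴ W/m².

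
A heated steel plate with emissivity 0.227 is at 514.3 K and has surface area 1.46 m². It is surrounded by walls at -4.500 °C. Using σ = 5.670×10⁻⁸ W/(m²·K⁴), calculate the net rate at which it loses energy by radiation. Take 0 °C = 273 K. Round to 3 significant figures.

Surroundings: T = -4.500 °C + 273 = 268.500 K.
Area A = 1.46 m².
Net radiated power P_net = εσA(T⁴ − T₀⁴) = 0.227×5.670×10⁻⁸×1.46×(514.3⁴ − 268.500⁴).
T⁴ − T₀⁴ = 6.99626×10¹⁰ − 5.19729×10⁹ = 6.47653×10¹⁰ K⁴, so P_net = 1.22×10³ W.

Net loss ≈ 1.22×10³ W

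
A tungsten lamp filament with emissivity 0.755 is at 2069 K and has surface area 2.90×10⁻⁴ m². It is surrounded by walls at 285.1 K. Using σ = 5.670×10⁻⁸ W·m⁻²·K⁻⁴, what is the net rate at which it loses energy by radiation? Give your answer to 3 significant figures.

Net loss ≈ 227 W

Area A = 2.90×10⁻⁴ m².
Net radiated power P_net = εσA(T⁴ − T₀⁴) = 0.755×5.670×10⁻⁸×2.90×10⁻⁴×(2069⁴ − 285.1⁴).
T⁴ − T₀⁴ = 1.83249×10¹³ − 6.60677×10⁹ = 1.83183×10¹³ K⁴, so P_net = 227 W.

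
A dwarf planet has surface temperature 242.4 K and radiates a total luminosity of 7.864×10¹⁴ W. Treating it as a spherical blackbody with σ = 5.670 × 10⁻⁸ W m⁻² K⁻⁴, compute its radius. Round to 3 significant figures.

L = 4πR²σT⁴ ⇒ R = √(L/(4πσT⁴)).
σT⁴ = 195.755 W/m², so R = √(7.864×10¹⁴/(4π×195.755)) = 5.65×10⁵ m.

R ≈ 5.65×10⁵ m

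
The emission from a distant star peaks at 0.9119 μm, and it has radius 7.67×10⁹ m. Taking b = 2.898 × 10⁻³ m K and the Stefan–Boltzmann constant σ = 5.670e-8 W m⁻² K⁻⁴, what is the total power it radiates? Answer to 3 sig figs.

P ≈ 4.28×10²⁷ W

Wien's law: T = b/λ_max = 2.898×10⁻³/9.119×10⁻⁷ = 3177.98 K.
Surface area A = 4πR² = 4π(7.67×10⁹ m)² = 7.39266×10²⁰ m².
Then P = σAT⁴ = 5.670×10⁻⁸×7.39266×10²⁰×(3177.98)⁴ = 4.28×10²⁷ W.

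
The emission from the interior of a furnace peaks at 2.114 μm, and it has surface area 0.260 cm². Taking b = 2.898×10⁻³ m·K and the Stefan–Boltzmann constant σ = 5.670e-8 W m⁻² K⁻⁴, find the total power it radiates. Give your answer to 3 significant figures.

Wien's law: T = b/λ_max = 2.898×10⁻³/2.114×10⁻⁶ = 1370.86 K.
Area A = 0.260 cm² = 2.60×10⁻⁵ m².
Then P = σAT⁴ = 5.670×10⁻⁸×2.60×10⁻⁵×(1370.86)⁴ = 5.21 W.

P ≈ 5.21 W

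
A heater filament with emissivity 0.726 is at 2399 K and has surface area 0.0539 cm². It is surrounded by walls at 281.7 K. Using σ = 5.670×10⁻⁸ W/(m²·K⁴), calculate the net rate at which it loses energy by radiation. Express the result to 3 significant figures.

Area A = 0.0539 cm² = 5.39×10⁻⁶ m².
Net radiated power P_net = εσA(T⁴ − T₀⁴) = 0.726×5.670×10⁻⁸×5.39×10⁻⁶×(2399⁴ − 281.7⁴).
T⁴ − T₀⁴ = 3.31223×10¹³ − 6.29720×10⁹ = 3.31160×10¹³ K⁴, so P_net = 7.35 W.

Net loss ≈ 7.35 W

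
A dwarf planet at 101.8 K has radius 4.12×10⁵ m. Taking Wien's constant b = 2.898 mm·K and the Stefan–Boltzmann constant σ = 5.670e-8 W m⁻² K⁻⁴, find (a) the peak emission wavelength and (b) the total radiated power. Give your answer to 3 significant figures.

(a) λ_max = b/T = 2.898×10⁻³/101.8 = 2.847×10⁻⁵ m = 28.5 μm.
Surface area A = 4πR² = 4π(4.12×10⁵ m)² = 2.13307×10¹² m².
(b) P = σAT⁴ = 5.670×10⁻⁸×2.13307×10¹²×(101.8)⁴ = 1.30×10¹³ W.

λ_max ≈ 28.5 μm; P ≈ 1.30×10¹³ W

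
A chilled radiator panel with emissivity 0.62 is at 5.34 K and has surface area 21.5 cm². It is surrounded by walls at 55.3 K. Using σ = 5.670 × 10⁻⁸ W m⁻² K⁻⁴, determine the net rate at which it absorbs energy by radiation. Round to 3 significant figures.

Net gain ≈ 7.07×10⁻⁴ W

Area A = 21.5 cm² = 2.15×10⁻³ m².
Net radiated power P_net = εσA(T⁴ − T₀⁴) = 0.62×5.670×10⁻⁸×2.15×10⁻³×(5.34⁴ − 55.3⁴).
T⁴ − T₀⁴ = 813.139 − 9.35191×10⁶ = -9.35110×10⁶ K⁴, so P_net = -7.07×10⁻⁴ W — negative, meaning a net gain of 7.07×10⁻⁴ W.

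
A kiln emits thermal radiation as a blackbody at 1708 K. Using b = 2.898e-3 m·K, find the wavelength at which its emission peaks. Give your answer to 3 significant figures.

λ_max ≈ 1.70×10³ nm

Wien's displacement law: λ_max = b/T = (2.898×10⁻³ m·K)/(1708 K) = 1.697×10⁻⁶ m.
That is 1.70×10³ nm, in the infrared range.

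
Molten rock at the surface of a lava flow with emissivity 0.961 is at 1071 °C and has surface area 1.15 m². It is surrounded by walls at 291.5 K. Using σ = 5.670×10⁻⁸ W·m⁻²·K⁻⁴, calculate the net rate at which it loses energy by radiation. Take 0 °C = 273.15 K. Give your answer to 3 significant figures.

Net loss ≈ 2.04×10⁵ W

T = 1071 °C + 273.15 = 1344.15 K.
Area A = 1.15 m².
Net radiated power P_net = εσA(T⁴ − T₀⁴) = 0.961×5.670×10⁻⁸×1.15×(1344.15⁴ − 291.5⁴).
T⁴ − T₀⁴ = 3.26431×10¹² − 7.22028×10⁹ = 3.25709×10¹² K⁴, so P_net = 2.04×10⁵ W.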